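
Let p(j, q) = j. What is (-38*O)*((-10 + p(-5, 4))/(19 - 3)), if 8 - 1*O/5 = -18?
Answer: 18525/4 ≈ 4631.3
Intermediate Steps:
O = 130 (O = 40 - 5*(-18) = 40 + 90 = 130)
(-38*O)*((-10 + p(-5, 4))/(19 - 3)) = (-38*130)*((-10 - 5)/(19 - 3)) = -(-74100)/16 = -4940*(-15/16) = 18525/4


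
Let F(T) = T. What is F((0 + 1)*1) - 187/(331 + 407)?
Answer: 551/738 ≈ 0.74661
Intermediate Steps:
F((0 + 1)*1) - 187/(331 + 407) = (0 + 1)*1 - 187/(331 + 407) = 1*1 - 187/738 = 1 - 187*1/738 = 1 - 187/738 = 551/738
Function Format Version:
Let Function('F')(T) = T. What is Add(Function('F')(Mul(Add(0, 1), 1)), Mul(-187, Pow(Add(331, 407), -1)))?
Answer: Rational(551, 738) ≈ 0.74661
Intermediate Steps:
Add(Function('F')(Mul(Add(0, 1), 1)), Mul(-187, Pow(Add(331, 407), -1))) = Add(Mul(Add(0, 1), 1), Mul(-187, Pow(Add(331, 407), -1))) = Add(Mul(1, 1), Mul(-187, Pow(738, -1))) = Add(1, Mul(-187, Rational(1, 738))) = Add(1, Rational(-187, 738)) = Rational(551, 738)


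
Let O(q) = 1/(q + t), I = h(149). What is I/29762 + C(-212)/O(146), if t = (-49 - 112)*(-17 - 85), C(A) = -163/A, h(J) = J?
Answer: 20093703149/1577386 ≈ 12739.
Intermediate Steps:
I = 149
t = 16422 (t = -161*(-102) = 16422)
O(q) = 1/(16422 + q) (O(q) = 1/(q + 16422) = 1/(16422 + q))
I/29762 + C(-212)/O(146) = 149/29762 + (-163/(-212))/(1/(16422 + 146)) = 149*(1/29762) + (-163*(-1/212))/(1/16568) = 149/29762 + 163/(212*(1/16568)) = 149/29762 + (163/212)*16568 = 149/29762 + 675146/53 = 20093703149/1577386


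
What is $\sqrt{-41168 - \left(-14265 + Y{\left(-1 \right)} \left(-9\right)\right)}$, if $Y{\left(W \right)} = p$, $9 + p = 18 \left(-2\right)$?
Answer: $2 i \sqrt{6827} \approx 165.25 i$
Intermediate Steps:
$p = -45$ ($p = -9 + 18 \left(-2\right) = -9 - 36 = -45$)
$Y{\left(W \right)} = -45$
$\sqrt{-41168 - \left(-14265 + Y{\left(-1 \right)} \left(-9\right)\right)} = \sqrt{-41168 + \left(14265 - \left(-45\right) \left(-9\right)\right)} = \sqrt{-41168 + \left(14265 - 405\right)} = \sqrt{-41168 + 13860} = \sqrt{-27308} = 2 i \sqrt{6827}$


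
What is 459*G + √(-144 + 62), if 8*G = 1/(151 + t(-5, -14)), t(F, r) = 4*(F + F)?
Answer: 153/296 + I*√82 ≈ 0.51689 + 9.0554*I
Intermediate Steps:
t(F, r) = 8*F (t(F, r) = 4*(2*F) = 8*F)
G = 1/888 (G = 1/(8*(151 + 8*(-5))) = 1/(8*(151 - 40)) = (⅛)/111 = (⅛)*(1/111) = 1/888 ≈ 0.0011261)
459*G + √(-144 + 62) = 459*(1/888) + √(-144 + 62) = 153/296 + √(-82) = 153/296 + I*√82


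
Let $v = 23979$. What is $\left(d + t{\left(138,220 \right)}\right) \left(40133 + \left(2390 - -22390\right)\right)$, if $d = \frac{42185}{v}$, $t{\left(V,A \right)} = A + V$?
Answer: $\frac{559982834971}{23979} \approx 2.3353 \cdot 10^{7}$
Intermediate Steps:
$d = \frac{42185}{23979} \approx 1.7592$
$\left(d + t{\left(138,220 \right)}\right) \left(40133 + \left(2390 - -22390\right)\right) = \left(\frac{42185}{23979} + \left(220 + 138\right)\right) \left(40133 + \left(2390 - -22390\right)\right) = \left(\frac{42185}{23979} + 358\right) \left(40133 + \left(2390 + 22390\right)\right) = \frac{8626667 \left(40133 + 24780\right)}{23979} = \frac{8626667}{23979} \cdot 64913 = \frac{559982834971}{23979}$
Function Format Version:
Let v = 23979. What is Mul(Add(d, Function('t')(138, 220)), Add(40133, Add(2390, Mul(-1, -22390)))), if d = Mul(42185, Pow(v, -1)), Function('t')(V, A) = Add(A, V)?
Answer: Rational(559982834971, 23979) ≈ 2.3353e+7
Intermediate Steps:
d = Rational(42185, 23979) (d = Mul(42185, Pow(23979, -1)) = Mul(42185, Rational(1, 23979)) = Rational(42185, 23979) ≈ 1.7592)
Mul(Add(d, Function('t')(138, 220)), Add(40133, Add(2390, Mul(-1, -22390)))) = Mul(Add(Rational(42185, 23979), Add(220, 138)), Add(40133, Add(2390, Mul(-1, -22390)))) = Mul(Add(Rational(42185, 23979), 358), Add(40133, Add(2390, 22390))) = Mul(Rational(8626667, 23979), Add(40133, 24780)) = Mul(Rational(8626667, 23979), 64913) = Rational(559982834971, 23979)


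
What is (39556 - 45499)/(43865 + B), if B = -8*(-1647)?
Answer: -5943/57041 ≈ -0.10419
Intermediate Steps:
B = 13176
(39556 - 45499)/(43865 + B) = (39556 - 45499)/(43865 + 13176) = -5943/57041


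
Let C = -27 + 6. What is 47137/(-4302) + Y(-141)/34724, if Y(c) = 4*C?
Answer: -409286639/37345662 ≈ -10.959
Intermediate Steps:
C = -21
Y(c) = -84 (Y(c) = 4*(-21) = -84)
47137/(-4302) + Y(-141)/34724 = 47137/(-4302) - 84/34724 = 47137*(-1/4302) - 84*1/34724 = -47137/4302 - 21/8681 = -409286639/37345662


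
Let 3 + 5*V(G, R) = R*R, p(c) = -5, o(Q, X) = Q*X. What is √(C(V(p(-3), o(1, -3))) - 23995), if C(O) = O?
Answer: I*√599845/5 ≈ 154.9*I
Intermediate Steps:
V(G, R) = -⅗ + R²/5 (V(G, R) = -⅗ + (R*R)/5 = -⅗ + R²/5)
√(C(V(p(-3), o(1, -3))) - 23995) = √((-⅗ + (1*(-3))²/5) - 23995) = √((-⅗ + (⅕)*(-3)²) - 23995) = √((-⅗ + (⅕)*9) - 23995) = √((-⅗ + 9/5) - 23995) = √(6/5 - 23995) = √(-119969/5) = I*√599845/5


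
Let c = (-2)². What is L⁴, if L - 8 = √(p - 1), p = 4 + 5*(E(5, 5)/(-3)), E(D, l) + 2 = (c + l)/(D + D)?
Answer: (48 + √174)⁴/1296 ≈ 10818.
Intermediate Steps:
c = 4
E(D, l) = -2 + (4 + l)/(2*D) (E(D, l) = -2 + (4 + l)/(D + D) = -2 + (4 + l)/((2*D)) = -2 + (4 + l)*(1/(2*D)) = -2 + (4 + l)/(2*D))
p = 35/6 (p = 4 + 5*(((½)*(4 + 5 - 4*5)/5)/(-3)) = 4 + 5*(((½)*(⅕)*(4 + 5 - 20))*(-⅓)) = 4 + 5*(((½)*(⅕)*(-11))*(-⅓)) = 4 + 5*(-11/10*(-⅓)) = 4 + 5*(11/30) = 4 + 11/6 = 35/6 ≈ 5.8333)
L = 8 + √174/6 (L = 8 + √(35/6 - 1) = 8 + √(29/6) = 8 + √174/6 ≈ 10.198)
L⁴ = (8 + √174/6)⁴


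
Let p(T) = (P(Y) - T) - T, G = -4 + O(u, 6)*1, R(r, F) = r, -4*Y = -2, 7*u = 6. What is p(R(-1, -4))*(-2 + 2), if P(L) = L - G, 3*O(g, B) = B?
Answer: 0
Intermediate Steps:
u = 6/7 (u = (1/7)*6 = 6/7 ≈ 0.85714)
Y = 1/2 (Y = -1/4*(-2) = 1/2 ≈ 0.50000)
O(g, B) = B/3
G = -2 (G = -4 + ((1/3)*6)*1 = -4 + 2*1 = -4 + 2 = -2)
P(L) = 2 + L (P(L) = L - 1*(-2) = L + 2 = 2 + L)
p(T) = 5/2 - 2*T (p(T) = ((2 + 1/2) - T) - T = (5/2 - T) - T = 5/2 - 2*T)
p(R(-1, -4))*(-2 + 2) = (5/2 - 2*(-1))*(-2 + 2) = (5/2 + 2)*0 = (9/2)*0 = 0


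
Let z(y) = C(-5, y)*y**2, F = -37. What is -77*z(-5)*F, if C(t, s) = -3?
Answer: -213675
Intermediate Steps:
z(y) = -3*y**2
-77*z(-5)*F = -77*(-3*(-5)**2)*(-37) = -77*(-3*25)*(-37) = -(-5775)*(-37) = -77*2775 = -213675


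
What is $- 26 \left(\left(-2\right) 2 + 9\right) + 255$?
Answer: $125$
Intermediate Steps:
$- 26 \left(\left(-2\right) 2 + 9\right) + 255 = - 26 \left(-4 + 9\right) + 255 = \left(-26\right) 5 + 255 = -130 + 255 = 125$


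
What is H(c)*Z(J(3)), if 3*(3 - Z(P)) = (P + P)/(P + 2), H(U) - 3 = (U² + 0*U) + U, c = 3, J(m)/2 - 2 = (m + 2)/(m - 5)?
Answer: 55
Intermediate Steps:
J(m) = 4 + 2*(2 + m)/(-5 + m) (J(m) = 4 + 2*((m + 2)/(m - 5)) = 4 + 2*((2 + m)/(-5 + m)) = 4 + 2*(2 + m)/(-5 + m))
H(U) = 3 + U + U² (H(U) = 3 + ((U² + 0*U) + U) = 3 + ((U² + 0) + U) = 3 + (U² + U) = 3 + (U + U²) = 3 + U + U²)
Z(P) = 3 - 2*P/(3*(2 + P)) (Z(P) = 3 - (P + P)/(3*(P + 2)) = 3 - 2*P/(3*(2 + P)))
H(c)*Z(J(3)) = (3 + 3 + 3²)*((18 + 7*(2*(-8 + 3*3)/(-5 + 3)))/(3*(2 + 2*(-8 + 3*3)/(-5 + 3)))) = (3 + 3 + 9)*((18 + 7*(2*(-8 + 9)/(-2)))/(3*(2 + 2*(-8 + 9)/(-2)))) = 15*((18 + 7*(2*(-½)*1))/(3*(2 + 2*(-½)*1))) = 15*((18 + 7*(-1))/(3*(2 - 1))) = 15*((⅓)*(18 - 7)/1) = 15*((⅓)*1*11) = 15*(11/3) = 55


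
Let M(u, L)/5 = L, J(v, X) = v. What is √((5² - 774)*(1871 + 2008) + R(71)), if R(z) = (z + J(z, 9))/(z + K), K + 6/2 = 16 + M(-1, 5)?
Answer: I*√34518697373/109 ≈ 1704.5*I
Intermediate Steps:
M(u, L) = 5*L
K = 38 (K = -3 + (16 + 5*5) = -3 + (16 + 25) = -3 + 41 = 38)
R(z) = 2*z/(38 + z) (R(z) = (z + z)/(z + 38) = (2*z)/(38 + z) = 2*z/(38 + z))
√((5² - 774)*(1871 + 2008) + R(71)) = √((5² - 774)*(1871 + 2008) + 2*71/(38 + 71)) = √((25 - 774)*3879 + 2*71/109) = √(-749*3879 + 2*71*(1/109)) = √(-2905371 + 142/109) = √(-316685297/109) = I*√34518697373/109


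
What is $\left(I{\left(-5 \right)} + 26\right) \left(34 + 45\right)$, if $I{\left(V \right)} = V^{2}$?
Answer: $4029$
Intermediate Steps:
$\left(I{\left(-5 \right)} + 26\right) \left(34 + 45\right) = \left(\left(-5\right)^{2} + 26\right) \left(34 + 45\right) = \left(25 + 26\right) 79 = 51 \cdot 79 = 4029$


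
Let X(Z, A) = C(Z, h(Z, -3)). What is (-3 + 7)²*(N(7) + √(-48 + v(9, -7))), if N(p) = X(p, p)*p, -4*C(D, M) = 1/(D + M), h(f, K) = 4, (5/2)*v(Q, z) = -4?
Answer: -28/11 + 32*I*√310/5 ≈ -2.5455 + 112.68*I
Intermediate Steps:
v(Q, z) = -8/5 (v(Q, z) = (⅖)*(-4) = -8/5)
C(D, M) = -1/(4*(D + M))
X(Z, A) = -1/(16 + 4*Z) (X(Z, A) = -1/(4*Z + 4*4) = -1/(4*Z + 16) = -1/(16 + 4*Z))
N(p) = -p/(16 + 4*p) (N(p) = (-1/(16 + 4*p))*p = -p/(16 + 4*p))
(-3 + 7)²*(N(7) + √(-48 + v(9, -7))) = (-3 + 7)²*(-1*7/(16 + 4*7) + √(-48 - 8/5)) = 4²*(-1*7/(16 + 28) + √(-248/5)) = 16*(-1*7/44 + 2*I*√310/5) = 16*(-1*7*1/44 + 2*I*√310/5) = 16*(-7/44 + 2*I*√310/5) = -28/11 + 32*I*√310/5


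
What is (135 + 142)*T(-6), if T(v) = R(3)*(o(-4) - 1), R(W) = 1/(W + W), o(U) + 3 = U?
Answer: -1108/3 ≈ -369.33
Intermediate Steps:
o(U) = -3 + U
R(W) = 1/(2*W)
T(v) = -4/3 (T(v) = ((½)/3)*((-3 - 4) - 1) = ((½)*(⅓))*(-7 - 1) = (⅙)*(-8) = -4/3)
(135 + 142)*T(-6) = (135 + 142)*(-4/3) = 277*(-4/3) = -1108/3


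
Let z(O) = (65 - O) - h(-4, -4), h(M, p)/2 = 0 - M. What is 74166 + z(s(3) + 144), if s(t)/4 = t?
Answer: 74067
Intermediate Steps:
s(t) = 4*t
h(M, p) = -2*M (h(M, p) = 2*(0 - M) = 2*(-M) = -2*M)
z(O) = 57 - O (z(O) = (65 - O) - (-2)*(-4) = (65 - O) - 1*8 = (65 - O) - 8 = 57 - O)
74166 + z(s(3) + 144) = 74166 + (57 - (4*3 + 144)) = 74166 + (57 - (12 + 144)) = 74166 + (57 - 1*156) = 74166 + (57 - 156) = 74166 - 99 = 74067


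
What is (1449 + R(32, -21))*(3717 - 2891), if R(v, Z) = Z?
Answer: 1179528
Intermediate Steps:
(1449 + R(32, -21))*(3717 - 2891) = (1449 - 21)*(3717 - 2891) = 1428*826 = 1179528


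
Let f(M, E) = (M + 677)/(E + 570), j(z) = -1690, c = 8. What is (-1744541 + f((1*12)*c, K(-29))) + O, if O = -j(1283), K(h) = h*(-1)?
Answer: -1043966976/599 ≈ -1.7429e+6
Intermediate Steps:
K(h) = -h
f(M, E) = (677 + M)/(570 + E)
O = 1690 (O = -1*(-1690) = 1690)
(-1744541 + f((1*12)*c, K(-29))) + O = (-1744541 + (677 + (1*12)*8)/(570 - 1*(-29))) + 1690 = (-1744541 + (677 + 12*8)/(570 + 29)) + 1690 = (-1744541 + (677 + 96)/599) + 1690 = (-1744541 + (1/599)*773) + 1690 = (-1744541 + 773/599) + 1690 = -1044979286/599 + 1690 = -1043966976/599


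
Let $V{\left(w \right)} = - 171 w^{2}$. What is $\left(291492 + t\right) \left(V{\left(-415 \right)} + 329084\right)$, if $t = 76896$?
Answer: $-10727970987708$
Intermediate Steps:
$\left(291492 + t\right) \left(V{\left(-415 \right)} + 329084\right) = \left(291492 + 76896\right) \left(- 171 \left(-415\right)^{2} + 329084\right) = 368388 \left(\left(-171\right) 172225 + 329084\right) = 368388 \left(-29450475 + 329084\right) = 368388 \left(-29121391\right) = -10727970987708$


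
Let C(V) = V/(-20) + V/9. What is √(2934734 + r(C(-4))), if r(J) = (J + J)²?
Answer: 11*√49114354/45 ≈ 1713.1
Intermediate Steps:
C(V) = 11*V/180 (C(V) = V*(-1/20) + V*(⅑) = -V/20 + V/9 = 11*V/180)
r(J) = 4*J² (r(J) = (2*J)² = 4*J²)
√(2934734 + r(C(-4))) = √(2934734 + 4*((11/180)*(-4))²) = √(2934734 + 4*(-11/45)²) = √(2934734 + 4*(121/2025)) = √(2934734 + 484/2025) = √(5942836834/2025) = 11*√49114354/45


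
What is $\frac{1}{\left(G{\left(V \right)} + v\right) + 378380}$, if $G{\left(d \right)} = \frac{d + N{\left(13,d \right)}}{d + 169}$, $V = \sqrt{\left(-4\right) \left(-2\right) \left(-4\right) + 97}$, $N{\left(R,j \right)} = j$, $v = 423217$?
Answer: $\frac{878550307}{704243286432284} - \frac{13 \sqrt{65}}{704243286432284} \approx 1.2475 \cdot 10^{-6}$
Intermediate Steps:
$V = \sqrt{65}$ ($V = \sqrt{8 \left(-4\right) + 97} = \sqrt{-32 + 97} = \sqrt{65} \approx 8.0623$)
$G{\left(d \right)} = \frac{2 d}{169 + d}$ ($G{\left(d \right)} = \frac{d + d}{d + 169} = \frac{2 d}{169 + d}$)
$\frac{1}{\left(G{\left(V \right)} + v\right) + 378380} = \frac{1}{\left(\frac{2 \sqrt{65}}{169 + \sqrt{65}} + 423217\right) + 378380} = \frac{1}{\left(423217 + \frac{2 \sqrt{65}}{169 + \sqrt{65}}\right) + 378380} = \frac{1}{801597 + \frac{2 \sqrt{65}}{169 + \sqrt{65}}}$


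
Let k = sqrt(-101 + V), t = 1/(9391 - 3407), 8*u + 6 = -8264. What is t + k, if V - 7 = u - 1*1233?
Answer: 1/5984 + I*sqrt(9443)/2 ≈ 0.00016711 + 48.588*I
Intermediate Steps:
u = -4135/4 (u = -3/4 + (1/8)*(-8264) = -3/4 - 1033 = -4135/4 ≈ -1033.8)
t = 1/5984 ≈ 0.00016711
V = -9039/4 (V = 7 + (-4135/4 - 1*1233) = 7 + (-4135/4 - 1233) = 7 - 9067/4 = -9039/4 ≈ -2259.8)
k = I*sqrt(9443)/2 (k = sqrt(-101 - 9039/4) = sqrt(-9443/4) = I*sqrt(9443)/2 ≈ 48.588*I)
t + k = 1/5984 + I*sqrt(9443)/2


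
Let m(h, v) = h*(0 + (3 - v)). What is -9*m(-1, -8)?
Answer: 99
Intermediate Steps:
m(h, v) = h*(3 - v)
-9*m(-1, -8) = -(-9)*(3 - 1*(-8)) = -(-9)*(3 + 8) = -(-9)*11 = -9*(-11) = 99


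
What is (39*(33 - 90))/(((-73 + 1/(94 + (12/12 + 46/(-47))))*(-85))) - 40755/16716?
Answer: -26698824529/9547587175 ≈ -2.7964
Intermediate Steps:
(39*(33 - 90))/(((-73 + 1/(94 + (12/12 + 46/(-47))))*(-85))) - 40755/16716 = (39*(-57))/(((-73 + 1/(94 + (12*(1/12) + 46*(-1/47))))*(-85))) - 40755*1/16716 = -2223*(-1/(85*(-73 + 1/(94 + (1 - 46/47))))) - 13585/5572 = -2223*(-1/(85*(-73 + 1/(94 + 1/47)))) - 13585/5572 = -2223*(-1/(85*(-73 + 1/(4419/47)))) - 13585/5572 = -2223*(-1/(85*(-73 + 47/4419))) - 13585/5572 = -2223/((-322540/4419*(-85))) - 13585/5572 = -2223/27415900/4419 - 13585/5572 = -2223*4419/27415900 - 13585/5572 = -9823437/27415900 - 13585/5572 = -26698824529/9547587175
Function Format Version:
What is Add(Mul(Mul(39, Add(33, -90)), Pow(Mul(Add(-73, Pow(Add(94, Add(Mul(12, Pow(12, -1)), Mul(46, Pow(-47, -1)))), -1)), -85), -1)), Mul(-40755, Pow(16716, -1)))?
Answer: Rational(-26698824529, 9547587175) ≈ -2.7964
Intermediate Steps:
Add(Mul(Mul(39, Add(33, -90)), Pow(Mul(Add(-73, Pow(Add(94, Add(Mul(12, Pow(12, -1)), Mul(46, Pow(-47, -1)))), -1)), -85), -1)), Mul(-40755, Pow(16716, -1))) = Add(Mul(Mul(39, -57), Pow(Mul(Add(-73, Pow(Add(94, Add(Mul(12, Rational(1, 12)), Mul(46, Rational(-1, 47)))), -1)), -85), -1)), Mul(-40755, Rational(1, 16716))) = Add(Mul(-2223, Pow(Mul(Add(-73, Pow(Add(94, Add(1, Rational(-46, 47))), -1)), -85), -1)), Rational(-13585, 5572)) = Add(Mul(-2223, Pow(Mul(Add(-73, Pow(Add(94, Rational(1, 47)), -1)), -85), -1)), Rational(-13585, 5572)) = Add(Mul(-2223, Pow(Mul(Add(-73, Pow(Rational(4419, 47), -1)), -85), -1)), Rational(-13585, 5572)) = Add(Mul(-2223, Pow(Mul(Add(-73, Rational(47, 4419)), -85), -1)), Rational(-13585, 5572)) = Add(Mul(-2223, Pow(Mul(Rational(-322540, 4419), -85), -1)), Rational(-13585, 5572)) = Add(Mul(-2223, Pow(Rational(27415900, 4419), -1)), Rational(-13585, 5572)) = Add(Mul(-2223, Rational(4419, 27415900)), Rational(-13585, 5572)) = Add(Rational(-9823437, 27415900), Rational(-13585, 5572)) = Rational(-26698824529, 9547587175)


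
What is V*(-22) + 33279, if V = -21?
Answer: 33741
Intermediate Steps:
V*(-22) + 33279 = -21*(-22) + 33279 = 462 + 33279 = 33741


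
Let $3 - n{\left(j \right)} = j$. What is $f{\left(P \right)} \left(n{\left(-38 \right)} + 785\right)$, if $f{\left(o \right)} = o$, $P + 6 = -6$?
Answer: $-9912$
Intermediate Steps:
$P = -12$ ($P = -6 - 6 = -12$)
$n{\left(j \right)} = 3 - j$
$f{\left(P \right)} \left(n{\left(-38 \right)} + 785\right) = - 12 \left(\left(3 - -38\right) + 785\right) = - 12 \left(\left(3 + 38\right) + 785\right) = - 12 \left(41 + 785\right) = \left(-12\right) 826 = -9912$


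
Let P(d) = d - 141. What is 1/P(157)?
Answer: 1/16 ≈ 0.062500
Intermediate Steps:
P(d) = -141 + d
1/P(157) = 1/(-141 + 157) = 1/16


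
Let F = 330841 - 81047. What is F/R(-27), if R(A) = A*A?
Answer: 249794/729 ≈ 342.65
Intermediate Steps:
R(A) = A²
F = 249794
F/R(-27) = 249794/((-27)²) = 249794/729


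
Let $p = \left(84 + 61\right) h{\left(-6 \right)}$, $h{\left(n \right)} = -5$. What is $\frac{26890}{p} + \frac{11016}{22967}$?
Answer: $- \frac{7171718}{195895} \approx -36.61$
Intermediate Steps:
$p = -725$ ($p = \left(84 + 61\right) \left(-5\right) = 145 \left(-5\right) = -725$)
$\frac{26890}{p} + \frac{11016}{22967} = \frac{26890}{-725} + \frac{11016}{22967} = 26890 \left(- \frac{1}{725}\right) + 11016 \cdot \frac{1}{22967} = - \frac{5378}{145} + \frac{648}{1351} = - \frac{7171718}{195895}$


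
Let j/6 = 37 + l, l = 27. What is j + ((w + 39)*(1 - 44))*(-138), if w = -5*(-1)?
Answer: 261480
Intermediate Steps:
w = 5
j = 384 (j = 6*(37 + 27) = 6*64 = 384)
j + ((w + 39)*(1 - 44))*(-138) = 384 + ((5 + 39)*(1 - 44))*(-138) = 384 + (44*(-43))*(-138) = 384 - 1892*(-138) = 384 + 261096 = 261480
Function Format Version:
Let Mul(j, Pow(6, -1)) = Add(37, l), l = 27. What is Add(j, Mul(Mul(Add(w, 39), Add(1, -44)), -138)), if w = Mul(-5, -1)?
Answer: 261480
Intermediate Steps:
w = 5
j = 384 (j = Mul(6, Add(37, 27)) = Mul(6, 64) = 384)
Add(j, Mul(Mul(Add(w, 39), Add(1, -44)), -138)) = Add(384, Mul(Mul(Add(5, 39), Add(1, -44)), -138)) = Add(384, Mul(Mul(44, -43), -138)) = Add(384, Mul(-1892, -138)) = Add(384, 261096) = 261480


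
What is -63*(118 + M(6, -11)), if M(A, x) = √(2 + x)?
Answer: -7434 - 189*I ≈ -7434.0 - 189.0*I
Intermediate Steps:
-63*(118 + M(6, -11)) = -63*(118 + √(2 - 11)) = -63*(118 + √(-9)) = -63*(118 + 3*I) = -7434 - 189*I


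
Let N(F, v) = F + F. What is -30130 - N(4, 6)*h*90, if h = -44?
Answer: 1550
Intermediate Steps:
N(F, v) = 2*F
-30130 - N(4, 6)*h*90 = -30130 - 2*4*(-44*90) = -30130 - 8*(-3960) = -30130 - 1*(-31680) = -30130 + 31680 = 1550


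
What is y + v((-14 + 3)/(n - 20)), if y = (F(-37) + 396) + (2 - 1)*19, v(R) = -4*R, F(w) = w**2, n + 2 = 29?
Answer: 12532/7 ≈ 1790.3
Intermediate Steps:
n = 27 (n = -2 + 29 = 27)
y = 1784 (y = ((-37)**2 + 396) + (2 - 1)*19 = (1369 + 396) + 1*19 = 1765 + 19 = 1784)
y + v((-14 + 3)/(n - 20)) = 1784 - 4*(-14 + 3)/(27 - 20) = 1784 - (-44)/7 = 1784 - 4*(-11/7) = 1784 + 44/7 = 12532/7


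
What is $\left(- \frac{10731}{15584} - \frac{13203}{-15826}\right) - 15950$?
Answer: $- \frac{1966875299027}{123316192} \approx -15950.0$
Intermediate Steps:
$\left(- \frac{10731}{15584} - \frac{13203}{-15826}\right) - 15950 = \left(\left(-10731\right) \frac{1}{15584} - - \frac{13203}{15826}\right) - 15950 = \left(- \frac{10731}{15584} + \frac{13203}{15826}\right) - 15950 = \frac{17963373}{123316192} - 15950 = - \frac{1966875299027}{123316192}$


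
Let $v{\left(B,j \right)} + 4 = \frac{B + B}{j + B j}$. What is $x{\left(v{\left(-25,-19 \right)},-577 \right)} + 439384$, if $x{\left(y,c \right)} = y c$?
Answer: $\frac{100720201}{228} \approx 4.4176 \cdot 10^{5}$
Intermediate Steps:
$v{\left(B,j \right)} = -4 + \frac{2 B}{j + B j}$ ($v{\left(B,j \right)} = -4 + \frac{B + B}{j + B j} = -4 + \frac{2 B}{j + B j}$)
$x{\left(y,c \right)} = c y$
$x{\left(v{\left(-25,-19 \right)},-577 \right)} + 439384 = - 577 \frac{2 \left(-25 - -38 - \left(-50\right) \left(-19\right)\right)}{\left(-19\right) \left(1 - 25\right)} + 439384 = - 577 \cdot 2 \left(- \frac{1}{19}\right) \frac{1}{-24} \left(-25 + 38 - 950\right) + 439384 = - 577 \cdot 2 \left(- \frac{1}{19}\right) \left(- \frac{1}{24}\right) \left(-937\right) + 439384 = \left(-577\right) \left(- \frac{937}{228}\right) + 439384 = \frac{540649}{228} + 439384 = \frac{100720201}{228}$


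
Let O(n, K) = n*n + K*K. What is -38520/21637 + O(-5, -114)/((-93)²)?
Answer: -51424103/187138413 ≈ -0.27479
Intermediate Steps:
O(n, K) = K² + n² (O(n, K) = n² + K² = K² + n²)
-38520/21637 + O(-5, -114)/((-93)²) = -38520/21637 + ((-114)² + (-5)²)/((-93)²) = -38520*1/21637 + (12996 + 25)/8649 = -38520/21637 + 13021*(1/8649) = -38520/21637 + 13021/8649 = -51424103/187138413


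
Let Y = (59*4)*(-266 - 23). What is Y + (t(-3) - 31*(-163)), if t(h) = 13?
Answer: -63138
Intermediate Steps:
Y = -68204 (Y = 236*(-289) = -68204)
Y + (t(-3) - 31*(-163)) = -68204 + (13 - 31*(-163)) = -68204 + (13 + 5053) = -68204 + 5066 = -63138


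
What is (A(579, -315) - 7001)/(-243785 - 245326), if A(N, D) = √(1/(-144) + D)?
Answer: 7001/489111 - I*√45361/5869332 ≈ 0.014314 - 3.6287e-5*I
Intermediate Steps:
A(N, D) = √(-1/144 + D)
(A(579, -315) - 7001)/(-243785 - 245326) = (√(-1 + 144*(-315))/12 - 7001)/(-243785 - 245326) = (√(-1 - 45360)/12 - 7001)/(-489111) = (√(-45361)/12 - 7001)*(-1/489111) = ((I*√45361)/12 - 7001)*(-1/489111) = (I*√45361/12 - 7001)*(-1/489111) = (-7001 + I*√45361/12)*(-1/489111) = 7001/489111 - I*√45361/5869332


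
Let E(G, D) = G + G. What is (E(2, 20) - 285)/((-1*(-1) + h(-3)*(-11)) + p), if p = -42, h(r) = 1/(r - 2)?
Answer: 1405/194 ≈ 7.2423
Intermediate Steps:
E(G, D) = 2*G
h(r) = 1/(-2 + r)
(E(2, 20) - 285)/((-1*(-1) + h(-3)*(-11)) + p) = (2*2 - 285)/((-1*(-1) - 11/(-2 - 3)) - 42) = (4 - 285)/((1 - 11/(-5)) - 42) = -281/((1 - 1/5*(-11)) - 42) = -281/((1 + 11/5) - 42) = -281/(16/5 - 42) = -281/(-194/5) = -281*(-5/194) = 1405/194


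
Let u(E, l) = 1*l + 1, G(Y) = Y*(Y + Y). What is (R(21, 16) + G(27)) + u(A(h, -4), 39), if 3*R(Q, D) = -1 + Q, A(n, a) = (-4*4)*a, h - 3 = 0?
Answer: 4514/3 ≈ 1504.7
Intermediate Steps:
h = 3 (h = 3 + 0 = 3)
G(Y) = 2*Y² (G(Y) = Y*(2*Y) = 2*Y²)
A(n, a) = -16*a
R(Q, D) = -⅓ + Q/3 (R(Q, D) = (-1 + Q)/3 = -⅓ + Q/3)
u(E, l) = 1 + l (u(E, l) = l + 1 = 1 + l)
(R(21, 16) + G(27)) + u(A(h, -4), 39) = ((-⅓ + (⅓)*21) + 2*27²) + (1 + 39) = ((-⅓ + 7) + 2*729) + 40 = (20/3 + 1458) + 40 = 4394/3 + 40 = 4514/3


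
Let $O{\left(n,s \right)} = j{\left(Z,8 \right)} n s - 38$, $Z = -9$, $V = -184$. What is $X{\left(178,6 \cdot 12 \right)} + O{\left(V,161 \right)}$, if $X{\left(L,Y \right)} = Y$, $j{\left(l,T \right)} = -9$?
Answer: $266650$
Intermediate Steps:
$O{\left(n,s \right)} = -38 - 9 n s$ ($O{\left(n,s \right)} = - 9 n s - 38 = -38 - 9 n s$)
$X{\left(178,6 \cdot 12 \right)} + O{\left(V,161 \right)} = 6 \cdot 12 - \left(38 - 266616\right) = 72 + \left(-38 + 266616\right) = 72 + 266578 = 266650$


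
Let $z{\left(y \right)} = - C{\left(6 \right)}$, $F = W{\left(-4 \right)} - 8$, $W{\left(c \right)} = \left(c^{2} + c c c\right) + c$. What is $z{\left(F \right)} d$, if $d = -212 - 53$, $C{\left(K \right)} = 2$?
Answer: $530$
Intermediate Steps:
$W{\left(c \right)} = c + c^{2} + c^{3}$ ($W{\left(c \right)} = \left(c^{2} + c^{2} c\right) + c = \left(c^{2} + c^{3}\right) + c = c + c^{2} + c^{3}$)
$F = -60$ ($F = - 4 \left(1 - 4 + \left(-4\right)^{2}\right) - 8 = - 4 \left(1 - 4 + 16\right) - 8 = \left(-4\right) 13 - 8 = -52 - 8 = -60$)
$z{\left(y \right)} = -2$ ($z{\left(y \right)} = \left(-1\right) 2 = -2$)
$d = -265$
$z{\left(F \right)} d = \left(-2\right) \left(-265\right) = 530$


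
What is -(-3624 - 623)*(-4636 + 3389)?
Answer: -5296009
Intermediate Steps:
-(-3624 - 623)*(-4636 + 3389) = -(-4247)*(-1247) = -1*5296009 = -5296009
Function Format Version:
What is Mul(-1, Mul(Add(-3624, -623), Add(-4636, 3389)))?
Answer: -5296009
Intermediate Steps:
Mul(-1, Mul(Add(-3624, -623), Add(-4636, 3389))) = Mul(-1, Mul(-4247, -1247)) = Mul(-1, 5296009) = -5296009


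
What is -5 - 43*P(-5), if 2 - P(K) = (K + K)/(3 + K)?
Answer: 124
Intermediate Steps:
P(K) = 2 - 2*K/(3 + K) (P(K) = 2 - (K + K)/(3 + K) = 2 - 2*K/(3 + K))
-5 - 43*P(-5) = -5 - 258/(3 - 5) = -5 - 258/(-2) = -5 - 258*(-1)/2 = -5 - 43*(-3) = -5 + 129 = 124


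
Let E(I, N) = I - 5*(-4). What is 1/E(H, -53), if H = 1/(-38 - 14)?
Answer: 52/1039 ≈ 0.050048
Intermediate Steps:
H = -1/52 (H = 1/(-52) = -1/52 ≈ -0.019231)
E(I, N) = 20 + I (E(I, N) = I + 20 = 20 + I)
1/E(H, -53) = 1/(20 - 1/52) = 1/(1039/52) = 52/1039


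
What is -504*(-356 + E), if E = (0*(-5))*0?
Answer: 179424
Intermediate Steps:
E = 0 (E = 0*0 = 0)
-504*(-356 + E) = -504*(-356 + 0) = -504*(-356) = 179424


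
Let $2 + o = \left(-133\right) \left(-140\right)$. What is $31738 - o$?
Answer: $13120$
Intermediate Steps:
$o = 18618$ ($o = -2 - -18620 = -2 + 18620 = 18618$)
$31738 - o = 31738 - 18618 = 13120$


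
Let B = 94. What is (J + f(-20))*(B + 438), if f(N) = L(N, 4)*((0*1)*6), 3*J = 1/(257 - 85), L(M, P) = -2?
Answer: 133/129 ≈ 1.0310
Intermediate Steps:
J = 1/516 (J = 1/(3*(257 - 85)) = (⅓)/172 = (⅓)*(1/172) = 1/516 ≈ 0.0019380)
f(N) = 0 (f(N) = -2*0*1*6 = -0*6 = -2*0 = 0)
(J + f(-20))*(B + 438) = (1/516 + 0)*(94 + 438) = (1/516)*532 = 133/129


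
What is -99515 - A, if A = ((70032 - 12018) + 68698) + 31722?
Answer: -257949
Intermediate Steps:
A = 158434 (A = (58014 + 68698) + 31722 = 126712 + 31722 = 158434)
-99515 - A = -99515 - 1*158434 = -99515 - 158434 = -257949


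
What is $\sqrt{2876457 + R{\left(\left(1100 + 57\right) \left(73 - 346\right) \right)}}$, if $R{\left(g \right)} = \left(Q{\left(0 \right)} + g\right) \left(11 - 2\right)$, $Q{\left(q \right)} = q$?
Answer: $106 \sqrt{3} \approx 183.6$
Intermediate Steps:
$R{\left(g \right)} = 9 g$ ($R{\left(g \right)} = \left(0 + g\right) \left(11 - 2\right) = g \left(11 - 2\right) = g 9 = 9 g$)
$\sqrt{2876457 + R{\left(\left(1100 + 57\right) \left(73 - 346\right) \right)}} = \sqrt{2876457 + 9 \left(1100 + 57\right) \left(73 - 346\right)} = \sqrt{2876457 + 9 \cdot 1157 \left(-273\right)} = \sqrt{2876457 + 9 \left(-315861\right)} = \sqrt{2876457 - 2842749} = \sqrt{33708} = 106 \sqrt{3}$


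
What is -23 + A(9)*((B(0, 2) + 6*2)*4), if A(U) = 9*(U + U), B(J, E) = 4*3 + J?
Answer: 15529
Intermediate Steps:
B(J, E) = 12 + J
A(U) = 18*U (A(U) = 9*(2*U) = 18*U)
-23 + A(9)*((B(0, 2) + 6*2)*4) = -23 + (18*9)*(((12 + 0) + 6*2)*4) = -23 + 162*((12 + 12)*4) = -23 + 162*(24*4) = -23 + 162*96 = -23 + 15552 = 15529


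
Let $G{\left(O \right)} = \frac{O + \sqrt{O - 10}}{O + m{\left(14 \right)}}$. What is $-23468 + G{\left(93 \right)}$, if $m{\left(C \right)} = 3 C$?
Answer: $- \frac{1056029}{45} + \frac{\sqrt{83}}{135} \approx -23467.0$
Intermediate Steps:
$G{\left(O \right)} = \frac{O + \sqrt{-10 + O}}{42 + O}$ ($G{\left(O \right)} = \frac{O + \sqrt{O - 10}}{O + 3 \cdot 14} = \frac{O + \sqrt{-10 + O}}{O + 42} = \frac{O + \sqrt{-10 + O}}{42 + O}$)
$-23468 + G{\left(93 \right)} = -23468 + \frac{93 + \sqrt{-10 + 93}}{42 + 93} = -23468 + \frac{93 + \sqrt{83}}{135} = -23468 + \left(\frac{31}{45} + \frac{\sqrt{83}}{135}\right) = - \frac{1056029}{45} + \frac{\sqrt{83}}{135}$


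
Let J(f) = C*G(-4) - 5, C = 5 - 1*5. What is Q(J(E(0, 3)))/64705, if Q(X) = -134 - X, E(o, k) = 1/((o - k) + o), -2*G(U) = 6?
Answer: -129/64705 ≈ -0.0019937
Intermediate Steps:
C = 0 (C = 5 - 5 = 0)
G(U) = -3 (G(U) = -½*6 = -3)
E(o, k) = 1/(-k + 2*o)
J(f) = -5 (J(f) = 0*(-3) - 5 = 0 - 5 = -5)
Q(J(E(0, 3)))/64705 = (-134 - 1*(-5))/64705 = (-134 + 5)*(1/64705) = -129*1/64705 = -129/64705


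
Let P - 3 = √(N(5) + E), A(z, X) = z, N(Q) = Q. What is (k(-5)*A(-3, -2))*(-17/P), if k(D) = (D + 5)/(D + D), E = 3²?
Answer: 0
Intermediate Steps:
E = 9
P = 3 + √14 (P = 3 + √(5 + 9) = 3 + √14 ≈ 6.7417)
k(D) = (5 + D)/(2*D) (k(D) = (5 + D)/((2*D)) = (5 + D)*(1/(2*D)) = (5 + D)/(2*D))
(k(-5)*A(-3, -2))*(-17/P) = (((½)*(5 - 5)/(-5))*(-3))*(-17/(3 + √14)) = (((½)*(-⅕)*0)*(-3))*(-17/(3 + √14)) = (0*(-3))*(-17/(3 + √14)) = 0*(-17/(3 + √14)) = 0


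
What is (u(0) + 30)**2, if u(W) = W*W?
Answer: 900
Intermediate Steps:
u(W) = W**2
(u(0) + 30)**2 = (0**2 + 30)**2 = (0 + 30)**2 = 30**2 = 900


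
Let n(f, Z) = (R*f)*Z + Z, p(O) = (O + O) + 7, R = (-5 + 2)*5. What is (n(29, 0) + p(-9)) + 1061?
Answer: 1050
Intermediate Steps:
R = -15 (R = -3*5 = -15)
p(O) = 7 + 2*O (p(O) = 2*O + 7 = 7 + 2*O)
n(f, Z) = Z - 15*Z*f (n(f, Z) = (-15*f)*Z + Z = -15*Z*f + Z = Z - 15*Z*f)
(n(29, 0) + p(-9)) + 1061 = (0*(1 - 15*29) + (7 + 2*(-9))) + 1061 = (0*(1 - 435) + (7 - 18)) + 1061 = (0*(-434) - 11) + 1061 = (0 - 11) + 1061 = -11 + 1061 = 1050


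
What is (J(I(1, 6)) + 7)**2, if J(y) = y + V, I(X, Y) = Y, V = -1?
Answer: 144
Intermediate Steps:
J(y) = -1 + y (J(y) = y - 1 = -1 + y)
(J(I(1, 6)) + 7)**2 = ((-1 + 6) + 7)**2 = (5 + 7)**2 = 12**2 = 144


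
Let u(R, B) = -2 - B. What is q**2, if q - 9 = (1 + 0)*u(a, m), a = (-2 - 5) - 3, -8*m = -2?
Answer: 729/16 ≈ 45.563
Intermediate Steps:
m = 1/4 (m = -1/8*(-2) = 1/4 ≈ 0.25000)
a = -10 (a = -7 - 3 = -10)
q = 27/4 (q = 9 + (1 + 0)*(-2 - 1*1/4) = 9 + 1*(-2 - 1/4) = 9 + 1*(-9/4) = 9 - 9/4 = 27/4 ≈ 6.7500)
q**2 = (27/4)**2 = 729/16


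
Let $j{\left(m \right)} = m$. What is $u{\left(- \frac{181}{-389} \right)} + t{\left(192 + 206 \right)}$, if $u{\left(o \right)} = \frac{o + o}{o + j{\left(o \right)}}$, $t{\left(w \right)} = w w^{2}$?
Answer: $63044793$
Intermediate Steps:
$t{\left(w \right)} = w^{3}$
$u{\left(o \right)} = 1$ ($u{\left(o \right)} = \frac{o + o}{o + o} = \frac{2 o}{2 o} = 2 o \frac{1}{2 o} = 1$)
$u{\left(- \frac{181}{-389} \right)} + t{\left(192 + 206 \right)} = 1 + \left(192 + 206\right)^{3} = 1 + 398^{3} = 1 + 63044792 = 63044793$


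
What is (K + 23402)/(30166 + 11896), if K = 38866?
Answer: 31134/21031 ≈ 1.4804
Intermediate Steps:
(K + 23402)/(30166 + 11896) = (38866 + 23402)/(30166 + 11896) = 62268/42062 = 62268*(1/42062) = 31134/21031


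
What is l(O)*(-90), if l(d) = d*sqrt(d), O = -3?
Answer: 270*I*sqrt(3) ≈ 467.65*I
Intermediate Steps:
l(d) = d**(3/2)
l(O)*(-90) = (-3)**(3/2)*(-90) = -3*I*sqrt(3)*(-90) = 270*I*sqrt(3)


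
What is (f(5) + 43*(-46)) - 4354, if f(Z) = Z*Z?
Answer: -6307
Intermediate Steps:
f(Z) = Z**2
(f(5) + 43*(-46)) - 4354 = (5**2 + 43*(-46)) - 4354 = (25 - 1978) - 4354 = -1953 - 4354 = -6307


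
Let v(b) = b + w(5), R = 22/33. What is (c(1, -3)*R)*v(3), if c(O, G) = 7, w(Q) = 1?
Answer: 56/3 ≈ 18.667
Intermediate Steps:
R = ⅔ (R = 22*(1/33) = ⅔ ≈ 0.66667)
v(b) = 1 + b (v(b) = b + 1 = 1 + b)
(c(1, -3)*R)*v(3) = (7*(⅔))*(1 + 3) = (14/3)*4 = 56/3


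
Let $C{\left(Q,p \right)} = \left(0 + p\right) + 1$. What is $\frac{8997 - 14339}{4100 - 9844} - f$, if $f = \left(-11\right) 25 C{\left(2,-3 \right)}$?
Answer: $- \frac{1576929}{2872} \approx -549.07$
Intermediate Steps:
$C{\left(Q,p \right)} = 1 + p$ ($C{\left(Q,p \right)} = p + 1 = 1 + p$)
$f = 550$ ($f = \left(-11\right) 25 \left(1 - 3\right) = \left(-275\right) \left(-2\right) = 550$)
$\frac{8997 - 14339}{4100 - 9844} - f = \frac{8997 - 14339}{4100 - 9844} - 550 = - \frac{5342}{-5744} - 550 = \left(-5342\right) \left(- \frac{1}{5744}\right) - 550 = \frac{2671}{2872} - 550 = - \frac{1576929}{2872}$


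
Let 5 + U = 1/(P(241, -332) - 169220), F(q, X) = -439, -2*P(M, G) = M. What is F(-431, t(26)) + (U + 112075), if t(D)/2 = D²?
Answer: 37807298709/338681 ≈ 1.1163e+5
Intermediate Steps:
t(D) = 2*D²
P(M, G) = -M/2
U = -1693407/338681 (U = -5 + 1/(-½*241 - 169220) = -5 + 1/(-241/2 - 169220) = -5 + 1/(-338681/2) = -5 - 2/338681 = -1693407/338681 ≈ -5.0000)
F(-431, t(26)) + (U + 112075) = -439 + (-1693407/338681 + 112075) = -439 + 37955979668/338681 = 37807298709/338681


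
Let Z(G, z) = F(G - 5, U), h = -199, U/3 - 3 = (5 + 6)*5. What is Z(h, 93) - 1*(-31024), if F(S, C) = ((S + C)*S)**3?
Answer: 229220959024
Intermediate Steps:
U = 174 (U = 9 + 3*((5 + 6)*5) = 9 + 3*(11*5) = 9 + 3*55 = 9 + 165 = 174)
F(S, C) = S**3*(C + S)**3 (F(S, C) = ((C + S)*S)**3 = (S*(C + S))**3 = S**3*(C + S)**3)
Z(G, z) = (-5 + G)**3*(169 + G)**3 (Z(G, z) = (G - 5)**3*(174 + (G - 5))**3 = (-5 + G)**3*(174 + (-5 + G))**3 = (-5 + G)**3*(169 + G)**3)
Z(h, 93) - 1*(-31024) = (-5 - 199)**3*(169 - 199)**3 - 1*(-31024) = (-204)**3*(-30)**3 + 31024 = -8489664*(-27000) + 31024 = 229220928000 + 31024 = 229220959024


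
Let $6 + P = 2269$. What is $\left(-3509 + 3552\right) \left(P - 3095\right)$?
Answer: $-35776$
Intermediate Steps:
$P = 2263$ ($P = -6 + 2269 = 2263$)
$\left(-3509 + 3552\right) \left(P - 3095\right) = \left(-3509 + 3552\right) \left(2263 - 3095\right) = 43 \left(-832\right) = -35776$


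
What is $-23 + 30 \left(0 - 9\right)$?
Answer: $-293$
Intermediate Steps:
$-23 + 30 \left(0 - 9\right) = -23 + 30 \left(-9\right) = -23 - 270 = -293$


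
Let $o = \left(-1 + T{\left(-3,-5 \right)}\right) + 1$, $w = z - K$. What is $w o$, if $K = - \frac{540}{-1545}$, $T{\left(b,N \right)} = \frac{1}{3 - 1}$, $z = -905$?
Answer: $- \frac{93251}{206} \approx -452.67$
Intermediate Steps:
$T{\left(b,N \right)} = \frac{1}{2}$
$K = \frac{36}{103}$ ($K = \left(-540\right) \left(- \frac{1}{1545}\right) = \frac{36}{103} \approx 0.34951$)
$w = - \frac{93251}{103}$ ($w = -905 - \frac{36}{103} = - \frac{93251}{103} \approx -905.35$)
$o = \frac{1}{2}$ ($o = \left(-1 + \frac{1}{2}\right) + 1 = - \frac{1}{2} + 1 = \frac{1}{2} \approx 0.5$)
$w o = \left(- \frac{93251}{103}\right) \frac{1}{2} = - \frac{93251}{206}$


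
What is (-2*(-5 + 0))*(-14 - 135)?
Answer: -1490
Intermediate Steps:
(-2*(-5 + 0))*(-14 - 135) = -2*(-5)*(-149) = 10*(-149) = -1490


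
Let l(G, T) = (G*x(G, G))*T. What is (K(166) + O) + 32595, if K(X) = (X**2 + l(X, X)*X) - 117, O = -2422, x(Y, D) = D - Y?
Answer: 57612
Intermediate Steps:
l(G, T) = 0 (l(G, T) = (G*(G - G))*T = (G*0)*T = 0*T = 0)
K(X) = -117 + X**2 (K(X) = (X**2 + 0*X) - 117 = (X**2 + 0) - 117 = X**2 - 117 = -117 + X**2)
(K(166) + O) + 32595 = ((-117 + 166**2) - 2422) + 32595 = ((-117 + 27556) - 2422) + 32595 = (27439 - 2422) + 32595 = 25017 + 32595 = 57612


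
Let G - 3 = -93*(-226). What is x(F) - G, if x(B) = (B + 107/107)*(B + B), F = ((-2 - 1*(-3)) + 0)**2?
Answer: -21017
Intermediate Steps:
G = 21021 (G = 3 - 93*(-226) = 3 + 21018 = 21021)
F = 1 (F = ((-2 + 3) + 0)**2 = (1 + 0)**2 = 1**2 = 1)
x(B) = 2*B*(1 + B) (x(B) = (B + 107*(1/107))*(2*B) = (B + 1)*(2*B) = (1 + B)*(2*B) = 2*B*(1 + B))
x(F) - G = 2*1*(1 + 1) - 1*21021 = 2*1*2 - 21021 = 4 - 21021 = -21017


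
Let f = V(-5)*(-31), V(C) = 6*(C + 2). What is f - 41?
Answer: 517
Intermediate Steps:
V(C) = 12 + 6*C (V(C) = 6*(2 + C) = 12 + 6*C)
f = 558 (f = (12 + 6*(-5))*(-31) = (12 - 30)*(-31) = -18*(-31) = 558)
f - 41 = 558 - 41 = 517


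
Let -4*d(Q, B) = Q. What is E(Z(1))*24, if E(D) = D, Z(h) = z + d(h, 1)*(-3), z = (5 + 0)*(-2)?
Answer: -222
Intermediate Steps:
d(Q, B) = -Q/4
z = -10 (z = 5*(-2) = -10)
Z(h) = -10 + 3*h/4 (Z(h) = -10 - h/4*(-3) = -10 + 3*h/4)
E(Z(1))*24 = (-10 + (3/4)*1)*24 = (-10 + 3/4)*24 = -37/4*24 = -222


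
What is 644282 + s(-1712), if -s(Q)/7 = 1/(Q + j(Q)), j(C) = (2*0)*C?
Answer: 1103010791/1712 ≈ 6.4428e+5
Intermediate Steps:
j(C) = 0 (j(C) = 0*C = 0)
s(Q) = -7/Q (s(Q) = -7/(Q + 0) = -7/Q)
644282 + s(-1712) = 644282 - 7/(-1712) = 644282 - 7*(-1/1712) = 644282 + 7/1712 = 1103010791/1712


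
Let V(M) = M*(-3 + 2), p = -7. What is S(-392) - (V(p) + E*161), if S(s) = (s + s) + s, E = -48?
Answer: 6545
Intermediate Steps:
S(s) = 3*s (S(s) = 2*s + s = 3*s)
V(M) = -M (V(M) = M*(-1) = -M)
S(-392) - (V(p) + E*161) = 3*(-392) - (-1*(-7) - 48*161) = -1176 - (7 - 7728) = -1176 - 1*(-7721) = -1176 + 7721 = 6545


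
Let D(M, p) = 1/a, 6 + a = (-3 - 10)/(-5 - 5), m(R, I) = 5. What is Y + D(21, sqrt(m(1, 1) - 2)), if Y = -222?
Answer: -10444/47 ≈ -222.21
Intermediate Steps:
a = -47/10 (a = -6 + (-3 - 10)/(-5 - 5) = -6 - 13/(-10) = -6 - 13*(-1/10) = -6 + 13/10 = -47/10 ≈ -4.7000)
D(M, p) = -10/47 (D(M, p) = 1/(-47/10) = -10/47)
Y + D(21, sqrt(m(1, 1) - 2)) = -222 - 10/47 = -10444/47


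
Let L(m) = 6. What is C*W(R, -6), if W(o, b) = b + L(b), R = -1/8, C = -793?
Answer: 0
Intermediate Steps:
R = -⅛ (R = -1*⅛ = -⅛ ≈ -0.12500)
W(o, b) = 6 + b (W(o, b) = b + 6 = 6 + b)
C*W(R, -6) = -793*(6 - 6) = -793*0 = 0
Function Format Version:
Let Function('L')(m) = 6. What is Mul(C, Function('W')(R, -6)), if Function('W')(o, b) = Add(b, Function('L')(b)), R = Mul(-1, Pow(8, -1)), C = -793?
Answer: 0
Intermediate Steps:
R = Rational(-1, 8) (R = Mul(-1, Rational(1, 8)) = Rational(-1, 8) ≈ -0.12500)
Function('W')(o, b) = Add(6, b) (Function('W')(o, b) = Add(b, 6) = Add(6, b))
Mul(C, Function('W')(R, -6)) = Mul(-793, Add(6, -6)) = Mul(-793, 0) = 0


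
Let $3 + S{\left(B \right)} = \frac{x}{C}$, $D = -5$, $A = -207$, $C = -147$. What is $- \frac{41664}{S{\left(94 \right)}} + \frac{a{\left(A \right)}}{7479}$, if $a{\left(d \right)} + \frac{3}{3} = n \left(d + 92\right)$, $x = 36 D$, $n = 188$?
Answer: $\frac{1696307413}{72297} \approx 23463.0$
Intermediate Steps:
$x = -180$ ($x = 36 \left(-5\right) = -180$)
$S{\left(B \right)} = - \frac{87}{49}$ ($S{\left(B \right)} = -3 - \frac{180}{-147} = -3 - - \frac{60}{49} = -3 + \frac{60}{49} = - \frac{87}{49}$)
$a{\left(d \right)} = 17295 + 188 d$ ($a{\left(d \right)} = -1 + 188 \left(d + 92\right) = -1 + 188 \left(92 + d\right) = -1 + \left(17296 + 188 d\right) = 17295 + 188 d$)
$- \frac{41664}{S{\left(94 \right)}} + \frac{a{\left(A \right)}}{7479} = - \frac{41664}{- \frac{87}{49}} + \frac{17295 + 188 \left(-207\right)}{7479} = \left(-41664\right) \left(- \frac{49}{87}\right) + \left(17295 - 38916\right) \frac{1}{7479} = \frac{680512}{29} - \frac{7207}{2493} = \frac{1696307413}{72297}$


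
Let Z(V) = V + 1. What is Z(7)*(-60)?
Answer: -480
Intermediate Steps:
Z(V) = 1 + V
Z(7)*(-60) = (1 + 7)*(-60) = 8*(-60) = -480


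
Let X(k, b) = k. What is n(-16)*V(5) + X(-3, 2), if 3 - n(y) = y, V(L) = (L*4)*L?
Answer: 1897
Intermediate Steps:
V(L) = 4*L**2 (V(L) = (4*L)*L = 4*L**2)
n(y) = 3 - y
n(-16)*V(5) + X(-3, 2) = (3 - 1*(-16))*(4*5**2) - 3 = (3 + 16)*(4*25) - 3 = 19*100 - 3 = 1900 - 3 = 1897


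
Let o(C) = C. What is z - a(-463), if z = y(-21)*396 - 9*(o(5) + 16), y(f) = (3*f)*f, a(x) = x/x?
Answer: 523718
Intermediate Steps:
a(x) = 1
y(f) = 3*f**2
z = 523719 (z = (3*(-21)**2)*396 - 9*(5 + 16) = (3*441)*396 - 9*21 = 1323*396 - 189 = 523908 - 189 = 523719)
z - a(-463) = 523719 - 1*1 = 523719 - 1 = 523718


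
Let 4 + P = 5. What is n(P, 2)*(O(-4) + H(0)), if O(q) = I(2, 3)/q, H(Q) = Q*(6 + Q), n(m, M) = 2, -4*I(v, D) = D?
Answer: 3/8 ≈ 0.37500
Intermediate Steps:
P = 1 (P = -4 + 5 = 1)
I(v, D) = -D/4
O(q) = -3/(4*q) (O(q) = (-¼*3)/q = -3/(4*q))
n(P, 2)*(O(-4) + H(0)) = 2*(-¾/(-4) + 0*(6 + 0)) = 2*(-¾*(-¼) + 0*6) = 2*(3/16 + 0) = 2*(3/16) = 3/8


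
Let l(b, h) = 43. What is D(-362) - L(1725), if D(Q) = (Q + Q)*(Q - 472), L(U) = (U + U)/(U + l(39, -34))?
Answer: 533771619/884 ≈ 6.0381e+5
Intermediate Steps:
L(U) = 2*U/(43 + U) (L(U) = (U + U)/(U + 43) = (2*U)/(43 + U) = 2*U/(43 + U))
D(Q) = 2*Q*(-472 + Q) (D(Q) = (2*Q)*(-472 + Q) = 2*Q*(-472 + Q))
D(-362) - L(1725) = 2*(-362)*(-472 - 362) - 2*1725/(43 + 1725) = 2*(-362)*(-834) - 2*1725/1768 = 603816 - 2*1725/1768 = 603816 - 1*1725/884 = 603816 - 1725/884 = 533771619/884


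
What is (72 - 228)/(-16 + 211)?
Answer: -4/5 ≈ -0.80000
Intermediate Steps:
(72 - 228)/(-16 + 211) = -156/195 = -156*1/195 = -4/5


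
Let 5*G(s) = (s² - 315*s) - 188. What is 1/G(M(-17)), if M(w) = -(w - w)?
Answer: -5/188 ≈ -0.026596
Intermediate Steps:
M(w) = 0 (M(w) = -1*0 = 0)
G(s) = -188/5 - 63*s + s²/5 (G(s) = ((s² - 315*s) - 188)/5 = (-188 + s² - 315*s)/5 = -188/5 - 63*s + s²/5)
1/G(M(-17)) = 1/(-188/5 - 63*0 + (⅕)*0²) = 1/(-188/5 + 0 + (⅕)*0) = 1/(-188/5 + 0 + 0) = 1/(-188/5) = -5/188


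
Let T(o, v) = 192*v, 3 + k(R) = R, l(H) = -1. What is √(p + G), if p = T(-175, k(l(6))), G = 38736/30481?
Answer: 52*I*√263447283/30481 ≈ 27.69*I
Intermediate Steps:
G = 38736/30481 (G = 38736*(1/30481) = 38736/30481 ≈ 1.2708)
k(R) = -3 + R
p = -768 (p = 192*(-3 - 1) = 192*(-4) = -768)
√(p + G) = √(-768 + 38736/30481) = √(-23370672/30481) = 52*I*√263447283/30481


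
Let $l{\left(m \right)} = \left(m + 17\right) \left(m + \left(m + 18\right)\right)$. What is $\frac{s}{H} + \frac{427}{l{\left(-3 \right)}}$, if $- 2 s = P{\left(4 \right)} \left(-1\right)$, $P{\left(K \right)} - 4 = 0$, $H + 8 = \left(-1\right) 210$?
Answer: $\frac{6625}{2616} \approx 2.5325$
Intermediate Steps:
$H = -218$ ($H = -8 - 210 = -218$)
$P{\left(K \right)} = 4$ ($P{\left(K \right)} = 4 + 0 = 4$)
$l{\left(m \right)} = \left(17 + m\right) \left(18 + 2 m\right)$ ($l{\left(m \right)} = \left(17 + m\right) \left(m + \left(18 + m\right)\right) = \left(17 + m\right) \left(18 + 2 m\right)$)
$s = 2$ ($s = - \frac{4 \left(-1\right)}{2} = \left(- \frac{1}{2}\right) \left(-4\right) = 2$)
$\frac{s}{H} + \frac{427}{l{\left(-3 \right)}} = \frac{2}{-218} + \frac{427}{306 + 2 \left(-3\right)^{2} + 52 \left(-3\right)} = 2 \left(- \frac{1}{218}\right) + \frac{427}{306 + 2 \cdot 9 - 156} = - \frac{1}{109} + \frac{427}{306 + 18 - 156} = - \frac{1}{109} + \frac{427}{168} = - \frac{1}{109} + 427 \cdot \frac{1}{168} = - \frac{1}{109} + \frac{61}{24} = \frac{6625}{2616}$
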